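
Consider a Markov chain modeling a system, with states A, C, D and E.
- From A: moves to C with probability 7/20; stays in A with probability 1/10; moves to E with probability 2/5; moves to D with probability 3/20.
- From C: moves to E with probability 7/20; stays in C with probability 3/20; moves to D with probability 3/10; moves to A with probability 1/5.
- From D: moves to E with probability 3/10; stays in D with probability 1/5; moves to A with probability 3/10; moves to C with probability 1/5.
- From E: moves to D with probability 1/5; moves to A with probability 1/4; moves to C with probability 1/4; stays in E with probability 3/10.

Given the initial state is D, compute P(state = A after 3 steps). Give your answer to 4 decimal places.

0.2170

Propagate the distribution vector 3 steps from D.
After 0 steps: (0.0000, 0.0000, 1.0000, 0.0000)
After 1 step: (0.3000, 0.2000, 0.2000, 0.3000)
After 2 steps: (0.2050, 0.2500, 0.2050, 0.3400)
After 3 steps: (0.2170, 0.2353, 0.2148, 0.3330)
P(in A after 3 steps) = 0.2170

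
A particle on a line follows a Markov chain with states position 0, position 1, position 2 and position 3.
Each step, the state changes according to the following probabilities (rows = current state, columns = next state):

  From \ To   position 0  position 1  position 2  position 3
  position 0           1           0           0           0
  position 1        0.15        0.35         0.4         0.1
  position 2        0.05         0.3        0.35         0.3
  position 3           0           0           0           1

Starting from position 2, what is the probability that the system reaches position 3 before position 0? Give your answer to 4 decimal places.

0.7438

Let h(s) be the probability of absorption at position 3 starting from transient state s. Then h(position 3) = 1 and h(position 0) = 0. By first-step analysis:
h(position 1) = 0.15·0 + 0.35·h(position 1) + 0.4·h(position 2) + 0.1·1
h(position 2) = 0.05·0 + 0.3·h(position 1) + 0.35·h(position 2) + 0.3·1
Solving: h(position 1) = 0.6116, h(position 2) = 0.7438.
Starting from position 2, the probability is 0.7438.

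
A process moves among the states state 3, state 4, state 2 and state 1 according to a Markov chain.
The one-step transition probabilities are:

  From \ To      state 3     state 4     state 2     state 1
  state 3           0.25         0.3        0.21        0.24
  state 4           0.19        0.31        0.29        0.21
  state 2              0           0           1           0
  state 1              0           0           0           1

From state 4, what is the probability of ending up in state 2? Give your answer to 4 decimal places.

0.5590

Let h(s) be the probability of absorption at state 2 starting from transient state s. Then h(state 2) = 1 and h(state 1) = 0. By first-step analysis:
h(state 3) = 0.25·h(state 3) + 0.3·h(state 4) + 0.21·1 + 0.24·0
h(state 4) = 0.19·h(state 3) + 0.31·h(state 4) + 0.29·1 + 0.21·0
Solving: h(state 3) = 0.5036, h(state 4) = 0.5590.
Starting from state 4, the probability is 0.5590.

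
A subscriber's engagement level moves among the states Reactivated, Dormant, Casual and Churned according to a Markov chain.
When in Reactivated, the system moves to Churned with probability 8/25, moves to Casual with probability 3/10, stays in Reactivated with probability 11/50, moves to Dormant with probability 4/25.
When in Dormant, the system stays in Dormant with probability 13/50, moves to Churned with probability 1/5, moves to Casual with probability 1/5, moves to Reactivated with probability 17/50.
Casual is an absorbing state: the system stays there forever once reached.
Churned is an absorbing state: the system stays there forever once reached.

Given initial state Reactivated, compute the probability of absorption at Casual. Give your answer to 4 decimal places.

Let h(s) be the probability of absorption at Casual starting from transient state s. Then h(Casual) = 1 and h(Churned) = 0. By first-step analysis:
h(Reactivated) = 0.22·h(Reactivated) + 0.16·h(Dormant) + 0.3·1 + 0.32·0
h(Dormant) = 0.34·h(Reactivated) + 0.26·h(Dormant) + 0.2·1 + 0.2·0
Solving: h(Reactivated) = 0.4858, h(Dormant) = 0.4935.
Starting from Reactivated, the probability is 0.4858.

0.4858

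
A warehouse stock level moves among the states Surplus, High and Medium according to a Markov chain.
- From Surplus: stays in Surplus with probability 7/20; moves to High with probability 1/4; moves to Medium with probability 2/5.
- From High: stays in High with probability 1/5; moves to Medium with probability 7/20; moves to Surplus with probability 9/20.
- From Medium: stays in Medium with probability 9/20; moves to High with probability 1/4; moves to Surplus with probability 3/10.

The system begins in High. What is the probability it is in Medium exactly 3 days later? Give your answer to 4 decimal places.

0.4084

Propagate the distribution vector 3 days from High.
After 0 days: (0.0000, 1.0000, 0.0000)
After 1 day: (0.4500, 0.2000, 0.3500)
After 2 days: (0.3525, 0.2400, 0.4075)
After 3 days: (0.3536, 0.2380, 0.4084)
P(in Medium after 3 days) = 0.4084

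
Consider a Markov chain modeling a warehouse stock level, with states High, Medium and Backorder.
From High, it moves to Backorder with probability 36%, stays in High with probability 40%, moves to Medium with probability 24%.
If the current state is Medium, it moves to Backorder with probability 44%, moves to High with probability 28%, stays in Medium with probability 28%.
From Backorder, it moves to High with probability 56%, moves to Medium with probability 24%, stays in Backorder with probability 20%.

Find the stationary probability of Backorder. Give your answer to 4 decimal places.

Let the stationary distribution be π with π = πP and π_1 + π_2 + π_3 = 1.
π_1 = 0.4·π_1 + 0.28·π_2 + 0.56·π_3
π_2 = 0.24·π_1 + 0.28·π_2 + 0.24·π_3
Solving with the normalization constraint gives π = (0.4224, 0.2500, 0.3276).
So the stationary probability of Backorder is 0.3276.

0.3276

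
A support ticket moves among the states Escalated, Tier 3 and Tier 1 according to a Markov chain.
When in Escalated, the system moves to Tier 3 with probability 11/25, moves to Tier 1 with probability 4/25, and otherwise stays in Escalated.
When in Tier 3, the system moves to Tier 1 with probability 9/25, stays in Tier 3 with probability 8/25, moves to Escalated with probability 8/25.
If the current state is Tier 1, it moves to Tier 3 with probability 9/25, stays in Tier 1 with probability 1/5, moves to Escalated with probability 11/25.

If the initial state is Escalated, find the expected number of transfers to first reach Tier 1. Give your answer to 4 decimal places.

Let t(s) be the expected number of transfers to first reach Tier 1 from state s, with t(Tier 1) = 0. Conditioning on the first transfer:
t(Escalated) = 1 + 0.4·t(Escalated) + 0.44·t(Tier 3)
t(Tier 3) = 1 + 0.32·t(Escalated) + 0.32·t(Tier 3)
Solving: t(Escalated) = 4.1916, t(Tier 3) = 3.4431.
Expected transfers from Escalated to Tier 1: 4.1916.

4.1916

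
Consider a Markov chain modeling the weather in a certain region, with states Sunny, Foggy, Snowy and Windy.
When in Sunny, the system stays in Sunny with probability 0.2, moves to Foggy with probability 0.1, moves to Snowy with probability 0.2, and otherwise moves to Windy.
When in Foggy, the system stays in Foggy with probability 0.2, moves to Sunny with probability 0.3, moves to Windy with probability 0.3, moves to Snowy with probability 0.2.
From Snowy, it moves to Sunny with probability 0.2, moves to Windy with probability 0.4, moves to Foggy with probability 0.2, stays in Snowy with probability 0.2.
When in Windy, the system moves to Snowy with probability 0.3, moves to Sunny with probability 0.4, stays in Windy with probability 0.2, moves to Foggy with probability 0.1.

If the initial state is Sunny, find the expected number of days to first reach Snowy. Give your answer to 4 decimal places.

4.2238

Let t(s) be the expected number of days to first reach Snowy from state s, with t(Snowy) = 0. Conditioning on the first day:
t(Sunny) = 1 + 0.2·t(Sunny) + 0.1·t(Foggy) + 0.5·t(Windy)
t(Foggy) = 1 + 0.3·t(Sunny) + 0.2·t(Foggy) + 0.3·t(Windy)
t(Windy) = 1 + 0.4·t(Sunny) + 0.1·t(Foggy) + 0.2·t(Windy)
Solving: t(Sunny) = 4.2238, t(Foggy) = 4.2960, t(Windy) = 3.8989.
Expected days from Sunny to Snowy: 4.2238.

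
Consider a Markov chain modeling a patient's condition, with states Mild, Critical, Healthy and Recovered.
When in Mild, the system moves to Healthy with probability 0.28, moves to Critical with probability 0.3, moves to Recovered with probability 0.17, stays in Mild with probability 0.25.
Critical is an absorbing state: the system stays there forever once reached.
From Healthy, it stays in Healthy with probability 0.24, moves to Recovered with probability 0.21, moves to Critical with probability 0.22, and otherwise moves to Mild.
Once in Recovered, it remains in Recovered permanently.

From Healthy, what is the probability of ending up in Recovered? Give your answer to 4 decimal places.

0.4472

Let h(s) be the probability of absorption at Recovered starting from transient state s. Then h(Recovered) = 1 and h(Critical) = 0. By first-step analysis:
h(Mild) = 0.25·h(Mild) + 0.3·0 + 0.28·h(Healthy) + 0.17·1
h(Healthy) = 0.33·h(Mild) + 0.22·0 + 0.24·h(Healthy) + 0.21·1
Solving: h(Mild) = 0.3936, h(Healthy) = 0.4472.
Starting from Healthy, the probability is 0.4472.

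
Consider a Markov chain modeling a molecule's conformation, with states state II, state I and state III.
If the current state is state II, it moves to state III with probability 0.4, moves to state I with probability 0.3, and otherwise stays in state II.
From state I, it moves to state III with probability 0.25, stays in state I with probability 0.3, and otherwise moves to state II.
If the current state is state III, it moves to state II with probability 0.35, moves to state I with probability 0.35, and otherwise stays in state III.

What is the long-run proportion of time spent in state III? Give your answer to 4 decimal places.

Let the stationary distribution be π with π = πP and π_1 + π_2 + π_3 = 1.
π_1 = 0.3·π_1 + 0.45·π_2 + 0.35·π_3
π_2 = 0.3·π_1 + 0.3·π_2 + 0.35·π_3
Solving with the normalization constraint gives π = (0.3634, 0.3160, 0.3205).
So the stationary probability of state III is 0.3205.

0.3205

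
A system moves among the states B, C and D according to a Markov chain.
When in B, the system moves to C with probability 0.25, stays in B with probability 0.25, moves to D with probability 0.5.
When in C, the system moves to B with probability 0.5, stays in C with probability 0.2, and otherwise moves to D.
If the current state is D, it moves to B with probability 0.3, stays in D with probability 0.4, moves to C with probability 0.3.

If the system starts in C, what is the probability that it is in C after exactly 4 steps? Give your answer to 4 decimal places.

0.2574

Propagate the distribution vector 4 steps from C.
After 0 steps: (0.0000, 1.0000, 0.0000)
After 1 step: (0.5000, 0.2000, 0.3000)
After 2 steps: (0.3150, 0.2550, 0.4300)
After 3 steps: (0.3353, 0.2588, 0.4060)
After 4 steps: (0.3350, 0.2574, 0.4077)
P(in C after 4 steps) = 0.2574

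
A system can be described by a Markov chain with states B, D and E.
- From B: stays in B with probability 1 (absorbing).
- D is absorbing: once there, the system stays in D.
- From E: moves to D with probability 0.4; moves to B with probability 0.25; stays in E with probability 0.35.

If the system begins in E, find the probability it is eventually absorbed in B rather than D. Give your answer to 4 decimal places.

0.3846

Let h(s) be the probability of absorption at B starting from transient state s. Then h(B) = 1 and h(D) = 0. By first-step analysis:
h(E) = 0.25·1 + 0.4·0 + 0.35·h(E)
Solving: h(E) = 0.3846.
Starting from E, the probability is 0.3846.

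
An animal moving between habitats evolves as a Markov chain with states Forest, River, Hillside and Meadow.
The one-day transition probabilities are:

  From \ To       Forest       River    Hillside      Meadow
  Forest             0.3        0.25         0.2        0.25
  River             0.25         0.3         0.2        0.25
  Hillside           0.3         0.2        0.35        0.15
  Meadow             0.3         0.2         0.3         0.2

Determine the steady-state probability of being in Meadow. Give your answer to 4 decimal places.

Let the stationary distribution be π with π = πP and π_1 + π_2 + π_3 + π_4 = 1.
π_1 = 0.3·π_1 + 0.25·π_2 + 0.3·π_3 + 0.3·π_4
π_2 = 0.25·π_1 + 0.3·π_2 + 0.2·π_3 + 0.2·π_4
π_3 = 0.2·π_1 + 0.2·π_2 + 0.35·π_3 + 0.3·π_4
Solving with the normalization constraint gives π = (0.2881, 0.2382, 0.2604, 0.2133).
So the stationary probability of Meadow is 0.2133.

0.2133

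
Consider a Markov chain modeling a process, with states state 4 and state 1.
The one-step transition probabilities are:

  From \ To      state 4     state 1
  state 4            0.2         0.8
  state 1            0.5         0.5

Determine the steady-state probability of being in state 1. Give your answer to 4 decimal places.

Let the stationary distribution be π with π = πP and π_1 + π_2 = 1.
π_1 = 0.2·π_1 + 0.5·π_2
Solving with the normalization constraint gives π = (0.3846, 0.6154).
So the stationary probability of state 1 is 0.6154.

0.6154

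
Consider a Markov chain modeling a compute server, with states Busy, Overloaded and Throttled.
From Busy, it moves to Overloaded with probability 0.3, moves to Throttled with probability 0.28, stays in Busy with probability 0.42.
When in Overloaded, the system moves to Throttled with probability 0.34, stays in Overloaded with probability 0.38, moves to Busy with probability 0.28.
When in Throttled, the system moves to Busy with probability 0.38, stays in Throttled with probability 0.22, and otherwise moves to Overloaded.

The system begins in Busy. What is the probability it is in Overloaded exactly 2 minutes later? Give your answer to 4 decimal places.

Sum over the intermediate state after 1 minute:
P = P(Busy→Busy)·P(Busy→Overloaded) + P(Busy→Overloaded)·P(Overloaded→Overloaded) + P(Busy→Throttled)·P(Throttled→Overloaded)
  = 0.42×0.3 + 0.3×0.38 + 0.28×0.4
  = 0.1260 + 0.1140 + 0.1120 = 0.3520

0.3520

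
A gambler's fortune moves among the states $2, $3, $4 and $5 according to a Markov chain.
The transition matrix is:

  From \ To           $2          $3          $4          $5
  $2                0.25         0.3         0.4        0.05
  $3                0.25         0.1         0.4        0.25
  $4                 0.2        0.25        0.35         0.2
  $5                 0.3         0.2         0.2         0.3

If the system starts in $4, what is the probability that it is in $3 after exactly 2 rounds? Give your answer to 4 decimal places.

0.2125

Propagate the distribution vector 2 rounds from $4.
After 0 rounds: (0.0000, 0.0000, 1.0000, 0.0000)
After 1 round: (0.2000, 0.2500, 0.3500, 0.2000)
After 2 rounds: (0.2425, 0.2125, 0.3425, 0.2025)
P(in $3 after 2 rounds) = 0.2125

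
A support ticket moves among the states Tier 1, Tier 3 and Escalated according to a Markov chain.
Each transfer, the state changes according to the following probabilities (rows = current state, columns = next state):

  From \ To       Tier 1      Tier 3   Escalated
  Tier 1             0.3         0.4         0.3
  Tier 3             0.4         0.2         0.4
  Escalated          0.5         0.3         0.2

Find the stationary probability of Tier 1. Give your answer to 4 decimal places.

Let the stationary distribution be π with π = πP and π_1 + π_2 + π_3 = 1.
π_1 = 0.3·π_1 + 0.4·π_2 + 0.5·π_3
π_2 = 0.4·π_1 + 0.2·π_2 + 0.3·π_3
Solving with the normalization constraint gives π = (0.3910, 0.3083, 0.3008).
So the stationary probability of Tier 1 is 0.3910.

0.3910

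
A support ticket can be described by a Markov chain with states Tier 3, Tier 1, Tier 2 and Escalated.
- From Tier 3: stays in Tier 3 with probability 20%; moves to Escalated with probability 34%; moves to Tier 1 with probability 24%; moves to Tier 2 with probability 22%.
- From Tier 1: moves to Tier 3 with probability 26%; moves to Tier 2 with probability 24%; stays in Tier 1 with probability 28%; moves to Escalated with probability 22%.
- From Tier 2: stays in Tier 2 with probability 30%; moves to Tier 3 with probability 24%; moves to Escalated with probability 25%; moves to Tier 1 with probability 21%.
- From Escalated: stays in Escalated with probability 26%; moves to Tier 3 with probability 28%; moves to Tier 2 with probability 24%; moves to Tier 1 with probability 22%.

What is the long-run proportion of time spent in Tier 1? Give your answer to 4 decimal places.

0.2366

Let the stationary distribution be π with π = πP and π_1 + π_2 + π_3 + π_4 = 1.
π_1 = 0.2·π_1 + 0.26·π_2 + 0.24·π_3 + 0.28·π_4
π_2 = 0.24·π_1 + 0.28·π_2 + 0.21·π_3 + 0.22·π_4
π_3 = 0.22·π_1 + 0.24·π_2 + 0.3·π_3 + 0.24·π_4
Solving with the normalization constraint gives π = (0.2456, 0.2366, 0.2501, 0.2677).
So the stationary probability of Tier 1 is 0.2366.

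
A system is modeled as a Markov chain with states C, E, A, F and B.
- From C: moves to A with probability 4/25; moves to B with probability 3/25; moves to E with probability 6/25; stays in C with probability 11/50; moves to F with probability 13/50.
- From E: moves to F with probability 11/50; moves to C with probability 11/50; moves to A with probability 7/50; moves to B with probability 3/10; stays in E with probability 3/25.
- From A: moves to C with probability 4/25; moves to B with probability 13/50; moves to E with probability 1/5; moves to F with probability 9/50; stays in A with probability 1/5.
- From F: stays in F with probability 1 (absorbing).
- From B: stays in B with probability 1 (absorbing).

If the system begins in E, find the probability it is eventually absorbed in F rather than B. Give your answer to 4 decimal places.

Let h(s) be the probability of absorption at F starting from transient state s. Then h(F) = 1 and h(B) = 0. By first-step analysis:
h(C) = 0.22·h(C) + 0.24·h(E) + 0.16·h(A) + 0.26·1 + 0.12·0
h(E) = 0.22·h(C) + 0.12·h(E) + 0.14·h(A) + 0.22·1 + 0.3·0
h(A) = 0.16·h(C) + 0.2·h(E) + 0.2·h(A) + 0.18·1 + 0.26·0
Solving: h(C) = 0.5697, h(E) = 0.4648, h(A) = 0.4552.
Starting from E, the probability is 0.4648.

0.4648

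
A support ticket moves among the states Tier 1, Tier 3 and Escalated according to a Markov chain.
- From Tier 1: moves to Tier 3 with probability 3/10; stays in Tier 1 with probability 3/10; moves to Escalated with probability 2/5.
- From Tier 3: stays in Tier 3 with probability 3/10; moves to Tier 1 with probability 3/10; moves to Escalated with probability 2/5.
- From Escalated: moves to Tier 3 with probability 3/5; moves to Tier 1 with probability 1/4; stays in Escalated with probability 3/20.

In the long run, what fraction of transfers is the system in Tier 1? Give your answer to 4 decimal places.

Let the stationary distribution be π with π = πP and π_1 + π_2 + π_3 = 1.
π_1 = 0.3·π_1 + 0.3·π_2 + 0.25·π_3
π_2 = 0.3·π_1 + 0.3·π_2 + 0.6·π_3
Solving with the normalization constraint gives π = (0.2840, 0.3960, 0.3200).
So the stationary probability of Tier 1 is 0.2840.

0.2840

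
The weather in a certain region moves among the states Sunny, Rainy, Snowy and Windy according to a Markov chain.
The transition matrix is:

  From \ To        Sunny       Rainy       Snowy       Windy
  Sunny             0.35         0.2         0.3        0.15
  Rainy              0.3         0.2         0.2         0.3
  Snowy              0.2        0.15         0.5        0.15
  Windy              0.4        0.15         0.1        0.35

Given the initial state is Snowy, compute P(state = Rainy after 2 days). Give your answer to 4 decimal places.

Propagate the distribution vector 2 days from Snowy.
After 0 days: (0.0000, 0.0000, 1.0000, 0.0000)
After 1 day: (0.2000, 0.1500, 0.5000, 0.1500)
After 2 days: (0.2750, 0.1675, 0.3550, 0.2025)
P(in Rainy after 2 days) = 0.1675

0.1675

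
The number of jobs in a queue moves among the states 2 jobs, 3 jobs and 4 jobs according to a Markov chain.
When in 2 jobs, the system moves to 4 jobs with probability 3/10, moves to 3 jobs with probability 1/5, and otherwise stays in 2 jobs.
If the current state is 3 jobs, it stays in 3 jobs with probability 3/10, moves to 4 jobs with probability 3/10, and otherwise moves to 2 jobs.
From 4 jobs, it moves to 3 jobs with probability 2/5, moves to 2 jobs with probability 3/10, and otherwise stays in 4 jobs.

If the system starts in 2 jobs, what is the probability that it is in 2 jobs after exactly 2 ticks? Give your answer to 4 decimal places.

0.4200

Sum over the intermediate state after 1 tick:
P = P(2 jobs→2 jobs)·P(2 jobs→2 jobs) + P(2 jobs→3 jobs)·P(3 jobs→2 jobs) + P(2 jobs→4 jobs)·P(4 jobs→2 jobs)
  = 0.5×0.5 + 0.2×0.4 + 0.3×0.3
  = 0.2500 + 0.0800 + 0.0900 = 0.4200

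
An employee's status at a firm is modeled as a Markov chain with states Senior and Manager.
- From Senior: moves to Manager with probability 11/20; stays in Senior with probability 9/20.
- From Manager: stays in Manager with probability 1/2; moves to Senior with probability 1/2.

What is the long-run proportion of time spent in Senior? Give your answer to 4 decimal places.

0.4762

Let the stationary distribution be π with π = πP and π_1 + π_2 = 1.
π_1 = 0.45·π_1 + 0.5·π_2
Solving with the normalization constraint gives π = (0.4762, 0.5238).
So the stationary probability of Senior is 0.4762.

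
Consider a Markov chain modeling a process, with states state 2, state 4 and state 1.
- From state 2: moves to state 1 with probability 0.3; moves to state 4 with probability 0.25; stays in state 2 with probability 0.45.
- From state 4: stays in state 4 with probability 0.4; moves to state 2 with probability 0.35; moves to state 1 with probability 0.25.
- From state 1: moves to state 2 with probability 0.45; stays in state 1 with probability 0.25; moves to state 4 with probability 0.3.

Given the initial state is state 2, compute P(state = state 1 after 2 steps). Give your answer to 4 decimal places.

0.2725

Sum over the intermediate state after 1 step:
P = P(state 2→state 2)·P(state 2→state 1) + P(state 2→state 4)·P(state 4→state 1) + P(state 2→state 1)·P(state 1→state 1)
  = 0.45×0.3 + 0.25×0.25 + 0.3×0.25
  = 0.1350 + 0.0625 + 0.0750 = 0.2725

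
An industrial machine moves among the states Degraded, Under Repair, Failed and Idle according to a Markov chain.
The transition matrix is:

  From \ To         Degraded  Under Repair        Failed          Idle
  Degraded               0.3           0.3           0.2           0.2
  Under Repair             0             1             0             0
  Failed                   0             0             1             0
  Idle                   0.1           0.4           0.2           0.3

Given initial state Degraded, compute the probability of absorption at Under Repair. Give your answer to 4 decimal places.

Let h(s) be the probability of absorption at Under Repair starting from transient state s. Then h(Under Repair) = 1 and h(Failed) = 0. By first-step analysis:
h(Degraded) = 0.3·h(Degraded) + 0.3·1 + 0.2·0 + 0.2·h(Idle)
h(Idle) = 0.1·h(Degraded) + 0.4·1 + 0.2·0 + 0.3·h(Idle)
Solving: h(Degraded) = 0.6170, h(Idle) = 0.6596.
Starting from Degraded, the probability is 0.6170.

0.6170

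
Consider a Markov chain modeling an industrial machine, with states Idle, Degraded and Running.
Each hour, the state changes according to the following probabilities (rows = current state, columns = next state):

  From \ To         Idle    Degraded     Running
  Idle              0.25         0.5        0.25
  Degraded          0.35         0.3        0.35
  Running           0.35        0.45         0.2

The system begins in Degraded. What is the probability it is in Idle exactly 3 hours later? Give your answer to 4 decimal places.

0.3185

Propagate the distribution vector 3 hours from Degraded.
After 0 hours: (0.0000, 1.0000, 0.0000)
After 1 hour: (0.3500, 0.3000, 0.3500)
After 2 hours: (0.3150, 0.4225, 0.2625)
After 3 hours: (0.3185, 0.4024, 0.2791)
P(in Idle after 3 hours) = 0.3185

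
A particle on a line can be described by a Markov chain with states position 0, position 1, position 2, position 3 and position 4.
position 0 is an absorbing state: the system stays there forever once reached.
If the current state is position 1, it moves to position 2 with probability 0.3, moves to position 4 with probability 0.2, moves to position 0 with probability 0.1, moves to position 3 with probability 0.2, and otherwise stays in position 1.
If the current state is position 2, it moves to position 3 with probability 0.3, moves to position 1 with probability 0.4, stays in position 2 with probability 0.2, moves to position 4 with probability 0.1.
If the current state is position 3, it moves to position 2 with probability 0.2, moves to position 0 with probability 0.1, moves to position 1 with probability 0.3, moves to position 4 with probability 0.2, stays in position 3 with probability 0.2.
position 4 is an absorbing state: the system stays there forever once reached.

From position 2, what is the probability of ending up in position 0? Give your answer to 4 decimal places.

0.2635

Let h(s) be the probability of absorption at position 0 starting from transient state s. Then h(position 0) = 1 and h(position 4) = 0. By first-step analysis:
h(position 1) = 0.1·1 + 0.2·h(position 1) + 0.3·h(position 2) + 0.2·h(position 3) + 0.2·0
h(position 2) = 0.4·h(position 1) + 0.2·h(position 2) + 0.3·h(position 3) + 0.1·0
h(position 3) = 0.1·1 + 0.3·h(position 1) + 0.2·h(position 2) + 0.2·h(position 3) + 0.2·0
Solving: h(position 1) = 0.2996, h(position 2) = 0.2635, h(position 3) = 0.3032.
Starting from position 2, the probability is 0.2635.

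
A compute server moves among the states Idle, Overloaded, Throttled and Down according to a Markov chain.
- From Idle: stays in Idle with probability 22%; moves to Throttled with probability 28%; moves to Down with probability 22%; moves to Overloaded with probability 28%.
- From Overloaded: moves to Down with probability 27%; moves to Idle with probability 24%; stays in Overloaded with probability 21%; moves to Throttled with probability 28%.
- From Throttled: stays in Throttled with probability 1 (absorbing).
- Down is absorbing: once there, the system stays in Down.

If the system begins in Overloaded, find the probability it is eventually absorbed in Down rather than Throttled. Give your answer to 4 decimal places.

Let h(s) be the probability of absorption at Down starting from transient state s. Then h(Down) = 1 and h(Throttled) = 0. By first-step analysis:
h(Idle) = 0.22·h(Idle) + 0.28·h(Overloaded) + 0.28·0 + 0.22·1
h(Overloaded) = 0.24·h(Idle) + 0.21·h(Overloaded) + 0.28·0 + 0.27·1
Solving: h(Idle) = 0.4543, h(Overloaded) = 0.4798.
Starting from Overloaded, the probability is 0.4798.

0.4798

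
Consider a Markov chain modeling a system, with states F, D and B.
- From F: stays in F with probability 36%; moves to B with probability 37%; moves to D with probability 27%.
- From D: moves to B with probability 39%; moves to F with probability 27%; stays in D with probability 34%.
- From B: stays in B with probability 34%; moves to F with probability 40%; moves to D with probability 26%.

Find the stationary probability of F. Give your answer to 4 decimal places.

Let the stationary distribution be π with π = πP and π_1 + π_2 + π_3 = 1.
π_1 = 0.36·π_1 + 0.27·π_2 + 0.4·π_3
π_2 = 0.27·π_1 + 0.34·π_2 + 0.26·π_3
Solving with the normalization constraint gives π = (0.3488, 0.2864, 0.3648).
So the stationary probability of F is 0.3488.

0.3488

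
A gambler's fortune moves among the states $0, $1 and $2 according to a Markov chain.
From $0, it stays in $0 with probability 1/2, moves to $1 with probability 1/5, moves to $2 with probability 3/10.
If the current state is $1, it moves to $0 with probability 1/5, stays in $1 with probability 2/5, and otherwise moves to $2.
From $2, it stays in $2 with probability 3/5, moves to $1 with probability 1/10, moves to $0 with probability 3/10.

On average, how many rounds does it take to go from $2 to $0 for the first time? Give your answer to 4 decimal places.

3.5000

Let t(s) be the expected number of rounds to first reach $0 from state s, with t($0) = 0. Conditioning on the first round:
t($1) = 1 + 0.4·t($1) + 0.4·t($2)
t($2) = 1 + 0.1·t($1) + 0.6·t($2)
Solving: t($1) = 4.0000, t($2) = 3.5000.
Expected rounds from $2 to $0: 3.5000.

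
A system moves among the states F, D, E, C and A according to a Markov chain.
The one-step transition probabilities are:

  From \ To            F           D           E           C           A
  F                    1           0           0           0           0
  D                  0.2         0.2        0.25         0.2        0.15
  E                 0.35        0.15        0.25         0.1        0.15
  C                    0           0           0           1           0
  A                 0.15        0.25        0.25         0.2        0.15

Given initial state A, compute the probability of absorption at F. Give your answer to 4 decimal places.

Let h(s) be the probability of absorption at F starting from transient state s. Then h(F) = 1 and h(C) = 0. By first-step analysis:
h(D) = 0.2·1 + 0.2·h(D) + 0.25·h(E) + 0.2·0 + 0.15·h(A)
h(E) = 0.35·1 + 0.15·h(D) + 0.25·h(E) + 0.1·0 + 0.15·h(A)
h(A) = 0.15·1 + 0.25·h(D) + 0.25·h(E) + 0.2·0 + 0.15·h(A)
Solving: h(D) = 0.5679, h(E) = 0.6895, h(A) = 0.5463.
Starting from A, the probability is 0.5463.

0.5463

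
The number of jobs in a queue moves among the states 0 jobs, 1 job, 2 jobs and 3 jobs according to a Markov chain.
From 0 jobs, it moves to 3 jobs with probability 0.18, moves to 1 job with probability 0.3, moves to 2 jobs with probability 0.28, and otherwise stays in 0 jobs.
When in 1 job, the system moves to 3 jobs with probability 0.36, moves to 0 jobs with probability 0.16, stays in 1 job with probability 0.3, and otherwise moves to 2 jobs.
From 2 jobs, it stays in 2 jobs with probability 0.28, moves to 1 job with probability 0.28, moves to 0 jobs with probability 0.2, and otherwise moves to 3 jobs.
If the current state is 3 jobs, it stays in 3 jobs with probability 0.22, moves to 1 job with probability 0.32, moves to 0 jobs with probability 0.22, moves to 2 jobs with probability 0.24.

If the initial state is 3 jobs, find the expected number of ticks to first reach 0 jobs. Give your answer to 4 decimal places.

Let t(s) be the expected number of ticks to first reach 0 jobs from state s, with t(0 jobs) = 0. Conditioning on the first tick:
t(1 job) = 1 + 0.3·t(1 job) + 0.18·t(2 jobs) + 0.36·t(3 jobs)
t(2 jobs) = 1 + 0.28·t(1 job) + 0.28·t(2 jobs) + 0.24·t(3 jobs)
t(3 jobs) = 1 + 0.32·t(1 job) + 0.24·t(2 jobs) + 0.22·t(3 jobs)
Solving: t(1 job) = 5.3665, t(2 jobs) = 5.1670, t(3 jobs) = 5.0735.
Expected ticks from 3 jobs to 0 jobs: 5.0735.

5.0735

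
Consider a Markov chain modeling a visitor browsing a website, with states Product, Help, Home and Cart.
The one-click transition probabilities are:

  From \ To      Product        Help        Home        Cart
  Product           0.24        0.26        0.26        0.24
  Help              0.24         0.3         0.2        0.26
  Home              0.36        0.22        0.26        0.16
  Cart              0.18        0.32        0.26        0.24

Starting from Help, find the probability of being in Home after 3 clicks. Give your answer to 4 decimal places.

Propagate the distribution vector 3 clicks from Help.
After 0 clicks: (0.0000, 1.0000, 0.0000, 0.0000)
After 1 click: (0.2400, 0.3000, 0.2000, 0.2600)
After 2 clicks: (0.2484, 0.2796, 0.2420, 0.2300)
After 3 clicks: (0.2552, 0.2753, 0.2432, 0.2262)
P(in Home after 3 clicks) = 0.2432

0.2432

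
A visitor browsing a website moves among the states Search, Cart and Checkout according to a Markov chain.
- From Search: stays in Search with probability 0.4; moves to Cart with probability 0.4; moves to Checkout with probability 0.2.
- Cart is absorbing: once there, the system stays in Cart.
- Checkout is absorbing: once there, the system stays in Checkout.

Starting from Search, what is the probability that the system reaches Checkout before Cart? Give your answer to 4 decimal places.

0.3333

Let h(s) be the probability of absorption at Checkout starting from transient state s. Then h(Checkout) = 1 and h(Cart) = 0. By first-step analysis:
h(Search) = 0.4·h(Search) + 0.4·0 + 0.2·1
Solving: h(Search) = 0.3333.
Starting from Search, the probability is 0.3333.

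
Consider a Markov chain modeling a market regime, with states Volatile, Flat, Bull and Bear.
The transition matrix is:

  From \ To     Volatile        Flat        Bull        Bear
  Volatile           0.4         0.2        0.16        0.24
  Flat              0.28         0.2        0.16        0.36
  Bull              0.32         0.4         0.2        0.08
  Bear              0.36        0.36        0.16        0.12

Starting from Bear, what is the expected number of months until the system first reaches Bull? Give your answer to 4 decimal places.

Let t(s) be the expected number of months to first reach Bull from state s, with t(Bull) = 0. Conditioning on the first month:
t(Volatile) = 1 + 0.4·t(Volatile) + 0.2·t(Flat) + 0.24·t(Bear)
t(Flat) = 1 + 0.28·t(Volatile) + 0.2·t(Flat) + 0.36·t(Bear)
t(Bear) = 1 + 0.36·t(Volatile) + 0.36·t(Flat) + 0.12·t(Bear)
Solving: t(Volatile) = 6.2500, t(Flat) = 6.2500, t(Bear) = 6.2500.
Expected months from Bear to Bull: 6.2500.

6.2500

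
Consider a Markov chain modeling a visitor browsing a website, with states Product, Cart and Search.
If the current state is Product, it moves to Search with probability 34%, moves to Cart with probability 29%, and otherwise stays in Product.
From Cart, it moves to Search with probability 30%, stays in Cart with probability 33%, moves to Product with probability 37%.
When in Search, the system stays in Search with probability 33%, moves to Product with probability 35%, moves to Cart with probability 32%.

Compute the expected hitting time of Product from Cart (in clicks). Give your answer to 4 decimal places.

2.7487

Let t(s) be the expected number of clicks to first reach Product from state s, with t(Product) = 0. Conditioning on the first click:
t(Cart) = 1 + 0.33·t(Cart) + 0.3·t(Search)
t(Search) = 1 + 0.32·t(Cart) + 0.33·t(Search)
Solving: t(Cart) = 2.7487, t(Search) = 2.8053.
Expected clicks from Cart to Product: 2.7487.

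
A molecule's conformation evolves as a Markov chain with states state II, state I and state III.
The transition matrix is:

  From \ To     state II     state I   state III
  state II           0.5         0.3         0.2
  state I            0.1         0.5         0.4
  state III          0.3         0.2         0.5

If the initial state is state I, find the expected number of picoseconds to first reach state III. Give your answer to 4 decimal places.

Let t(s) be the expected number of picoseconds to first reach state III from state s, with t(state III) = 0. Conditioning on the first picosecond:
t(state II) = 1 + 0.5·t(state II) + 0.3·t(state I)
t(state I) = 1 + 0.1·t(state II) + 0.5·t(state I)
Solving: t(state II) = 3.6364, t(state I) = 2.7273.
Expected picoseconds from state I to state III: 2.7273.

2.7273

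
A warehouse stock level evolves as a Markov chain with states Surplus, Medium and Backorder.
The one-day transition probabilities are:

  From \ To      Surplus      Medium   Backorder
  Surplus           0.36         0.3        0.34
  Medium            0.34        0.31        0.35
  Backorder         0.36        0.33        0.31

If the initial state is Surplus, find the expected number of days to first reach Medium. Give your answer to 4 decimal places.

Let t(s) be the expected number of days to first reach Medium from state s, with t(Medium) = 0. Conditioning on the first day:
t(Surplus) = 1 + 0.36·t(Surplus) + 0.34·t(Backorder)
t(Backorder) = 1 + 0.36·t(Surplus) + 0.31·t(Backorder)
Solving: t(Surplus) = 3.2268, t(Backorder) = 3.1328.
Expected days from Surplus to Medium: 3.2268.

3.2268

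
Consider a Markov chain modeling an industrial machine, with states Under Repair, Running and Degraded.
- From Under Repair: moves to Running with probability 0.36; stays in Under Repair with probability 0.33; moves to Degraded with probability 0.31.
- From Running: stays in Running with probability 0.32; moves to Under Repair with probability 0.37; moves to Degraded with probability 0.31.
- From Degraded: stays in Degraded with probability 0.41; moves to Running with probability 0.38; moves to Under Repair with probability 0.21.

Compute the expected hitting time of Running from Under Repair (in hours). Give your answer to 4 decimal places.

2.7256

Let t(s) be the expected number of hours to first reach Running from state s, with t(Running) = 0. Conditioning on the first hour:
t(Under Repair) = 1 + 0.33·t(Under Repair) + 0.31·t(Degraded)
t(Degraded) = 1 + 0.21·t(Under Repair) + 0.41·t(Degraded)
Solving: t(Under Repair) = 2.7256, t(Degraded) = 2.6651.
Expected hours from Under Repair to Running: 2.7256.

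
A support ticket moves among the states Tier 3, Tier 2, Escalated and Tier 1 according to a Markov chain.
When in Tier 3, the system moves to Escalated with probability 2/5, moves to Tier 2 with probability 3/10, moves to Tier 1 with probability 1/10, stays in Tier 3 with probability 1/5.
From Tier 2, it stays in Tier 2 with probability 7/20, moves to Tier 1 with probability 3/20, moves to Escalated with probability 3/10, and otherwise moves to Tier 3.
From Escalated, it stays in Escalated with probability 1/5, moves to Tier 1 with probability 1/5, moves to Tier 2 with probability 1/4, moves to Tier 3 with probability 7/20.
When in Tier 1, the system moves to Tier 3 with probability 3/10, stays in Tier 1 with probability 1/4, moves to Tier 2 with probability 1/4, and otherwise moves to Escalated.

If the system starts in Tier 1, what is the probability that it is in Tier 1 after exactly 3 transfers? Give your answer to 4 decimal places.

0.1685

Propagate the distribution vector 3 transfers from Tier 1.
After 0 transfers: (0.0000, 0.0000, 0.0000, 1.0000)
After 1 transfer: (0.3000, 0.2500, 0.2000, 0.2500)
After 2 transfers: (0.2550, 0.2900, 0.2850, 0.1700)
After 3 transfers: (0.2598, 0.2918, 0.2800, 0.1685)
P(in Tier 1 after 3 transfers) = 0.1685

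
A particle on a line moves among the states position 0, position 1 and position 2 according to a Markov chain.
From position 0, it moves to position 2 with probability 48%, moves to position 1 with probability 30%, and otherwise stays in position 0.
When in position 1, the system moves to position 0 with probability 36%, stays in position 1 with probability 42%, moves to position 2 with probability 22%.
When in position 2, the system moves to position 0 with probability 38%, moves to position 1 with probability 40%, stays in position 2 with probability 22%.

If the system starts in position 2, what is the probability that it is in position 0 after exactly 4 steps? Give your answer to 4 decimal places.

0.3208

Propagate the distribution vector 4 steps from position 2.
After 0 steps: (0.0000, 0.0000, 1.0000)
After 1 step: (0.3800, 0.4000, 0.2200)
After 2 steps: (0.3112, 0.3700, 0.3188)
After 3 steps: (0.3228, 0.3763, 0.3009)
After 4 steps: (0.3208, 0.3752, 0.3039)
P(in position 0 after 4 steps) = 0.3208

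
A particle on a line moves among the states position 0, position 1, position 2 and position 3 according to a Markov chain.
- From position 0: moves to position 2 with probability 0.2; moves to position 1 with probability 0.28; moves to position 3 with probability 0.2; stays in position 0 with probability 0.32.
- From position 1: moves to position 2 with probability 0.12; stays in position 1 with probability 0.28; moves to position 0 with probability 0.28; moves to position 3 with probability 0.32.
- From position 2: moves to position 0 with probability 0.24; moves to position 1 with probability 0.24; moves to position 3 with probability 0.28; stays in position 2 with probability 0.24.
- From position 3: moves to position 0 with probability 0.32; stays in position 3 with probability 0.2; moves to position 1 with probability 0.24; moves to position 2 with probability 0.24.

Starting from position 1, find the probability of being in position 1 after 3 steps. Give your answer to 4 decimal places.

0.2625

Propagate the distribution vector 3 steps from position 1.
After 0 steps: (0.0000, 1.0000, 0.0000, 0.0000)
After 1 step: (0.2800, 0.2800, 0.1200, 0.3200)
After 2 steps: (0.2992, 0.2624, 0.1952, 0.2432)
After 3 steps: (0.2939, 0.2625, 0.1965, 0.2471)
P(in position 1 after 3 steps) = 0.2625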